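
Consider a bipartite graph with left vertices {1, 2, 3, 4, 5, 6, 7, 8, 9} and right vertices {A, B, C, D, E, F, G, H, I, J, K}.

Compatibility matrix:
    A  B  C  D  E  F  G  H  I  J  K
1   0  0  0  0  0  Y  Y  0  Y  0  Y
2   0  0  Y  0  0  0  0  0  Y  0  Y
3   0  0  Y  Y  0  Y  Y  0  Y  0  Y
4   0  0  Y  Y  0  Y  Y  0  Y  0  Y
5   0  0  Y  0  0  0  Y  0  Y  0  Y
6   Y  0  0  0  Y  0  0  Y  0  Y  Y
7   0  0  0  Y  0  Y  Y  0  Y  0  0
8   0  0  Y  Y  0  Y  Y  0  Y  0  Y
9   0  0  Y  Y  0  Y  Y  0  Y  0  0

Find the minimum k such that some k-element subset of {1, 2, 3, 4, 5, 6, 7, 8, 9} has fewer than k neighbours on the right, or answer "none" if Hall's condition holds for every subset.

Take S = {1, 2, 3, 4, 5, 7, 8}. Its neighbourhood is {C, D, F, G, I, K}, so |N(S)| = 6 < |S| = 7.
Every subset of size less than 7 has at least as many neighbours as members, so 7 is the minimum.

7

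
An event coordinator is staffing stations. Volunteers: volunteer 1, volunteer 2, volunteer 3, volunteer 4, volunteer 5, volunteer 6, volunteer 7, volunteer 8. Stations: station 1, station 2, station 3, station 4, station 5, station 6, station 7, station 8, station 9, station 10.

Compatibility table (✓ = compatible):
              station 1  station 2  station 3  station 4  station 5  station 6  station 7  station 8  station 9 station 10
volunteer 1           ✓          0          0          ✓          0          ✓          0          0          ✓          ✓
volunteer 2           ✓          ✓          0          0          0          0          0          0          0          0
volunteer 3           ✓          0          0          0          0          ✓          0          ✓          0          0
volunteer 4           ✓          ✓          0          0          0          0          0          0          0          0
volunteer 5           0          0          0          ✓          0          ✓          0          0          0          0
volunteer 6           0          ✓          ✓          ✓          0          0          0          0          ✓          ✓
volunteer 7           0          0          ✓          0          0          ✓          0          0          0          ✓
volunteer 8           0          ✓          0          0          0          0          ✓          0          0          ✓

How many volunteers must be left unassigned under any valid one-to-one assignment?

A valid assignment of size 8: volunteer 1-station 6, volunteer 2-station 1, volunteer 3-station 8, volunteer 4-station 2, volunteer 5-station 4, volunteer 6-station 9, volunteer 7-station 3, volunteer 8-station 7.
All 8 volunteers are matched, so no larger matching exists.
That matches 8 of the 8, leaving 0 unmatched; no matching can do better.

0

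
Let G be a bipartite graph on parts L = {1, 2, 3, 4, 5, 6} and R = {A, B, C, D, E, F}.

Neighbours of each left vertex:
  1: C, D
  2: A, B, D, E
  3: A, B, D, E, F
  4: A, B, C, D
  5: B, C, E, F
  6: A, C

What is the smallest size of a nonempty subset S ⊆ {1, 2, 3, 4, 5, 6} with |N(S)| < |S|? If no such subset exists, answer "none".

none

A matching saturating every left vertex exists, for instance 1→D, 2→A, 3→F, 4→B, 5→E, 6→C.
By Hall's marriage theorem, this means |N(S)| ≥ |S| for every subset S, so no violating subset exists.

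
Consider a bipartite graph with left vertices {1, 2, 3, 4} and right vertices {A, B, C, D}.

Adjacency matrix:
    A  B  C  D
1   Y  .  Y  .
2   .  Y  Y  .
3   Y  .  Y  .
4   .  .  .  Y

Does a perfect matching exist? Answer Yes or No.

Yes

For example, pair 1–A, 2–B, 3–C, 4–D.
Every left vertex is matched, so this is a perfect matching.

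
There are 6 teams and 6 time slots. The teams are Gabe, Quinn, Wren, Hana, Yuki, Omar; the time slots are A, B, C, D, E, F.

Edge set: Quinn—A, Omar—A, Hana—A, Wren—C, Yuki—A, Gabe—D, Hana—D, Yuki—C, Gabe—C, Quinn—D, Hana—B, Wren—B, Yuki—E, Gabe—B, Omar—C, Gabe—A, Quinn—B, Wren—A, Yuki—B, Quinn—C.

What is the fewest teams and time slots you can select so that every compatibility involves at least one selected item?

{Yuki, A, B, C, D} is a vertex cover of size 5: every edge has an endpoint in this set.
No smaller cover exists because Gabe–A, Quinn–D, Wren–C, Hana–B, Yuki–E is a matching of size 5, and a cover must include an endpoint of each of these disjoint edges (König's theorem).

5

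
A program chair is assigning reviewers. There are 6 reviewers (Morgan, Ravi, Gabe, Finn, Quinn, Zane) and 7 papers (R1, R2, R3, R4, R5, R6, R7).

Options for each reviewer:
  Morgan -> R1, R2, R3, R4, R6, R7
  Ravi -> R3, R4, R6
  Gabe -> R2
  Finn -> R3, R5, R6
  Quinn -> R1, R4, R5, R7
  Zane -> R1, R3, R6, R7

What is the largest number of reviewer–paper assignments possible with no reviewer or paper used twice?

6

A valid assignment of size 6: Morgan→R3, Ravi→R6, Gabe→R2, Finn→R5, Quinn→R4, Zane→R7.
This saturates every reviewer, so 6 is the maximum.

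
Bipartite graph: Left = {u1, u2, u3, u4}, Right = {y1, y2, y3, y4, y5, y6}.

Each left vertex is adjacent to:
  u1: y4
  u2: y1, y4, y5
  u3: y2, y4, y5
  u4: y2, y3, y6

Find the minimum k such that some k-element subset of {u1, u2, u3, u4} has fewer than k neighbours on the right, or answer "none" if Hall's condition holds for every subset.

none

A matching saturating every left vertex exists, for instance u1→y4, u2→y1, u3→y2, u4→y3.
By Hall's marriage theorem, this means |N(S)| ≥ |S| for every subset S, so no violating subset exists.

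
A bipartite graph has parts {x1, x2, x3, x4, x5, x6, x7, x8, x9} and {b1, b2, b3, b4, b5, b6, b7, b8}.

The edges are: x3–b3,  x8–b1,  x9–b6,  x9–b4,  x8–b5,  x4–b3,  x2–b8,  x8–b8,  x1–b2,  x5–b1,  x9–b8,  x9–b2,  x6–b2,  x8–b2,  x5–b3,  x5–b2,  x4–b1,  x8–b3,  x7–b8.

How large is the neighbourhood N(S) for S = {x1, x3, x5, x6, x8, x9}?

7

The union of neighbours of {x1, x3, x5, x6, x8, x9} is {b1, b2, b3, b4, b5, b6, b8}, which has 7 elements.
Since |N(S)| = 7 ≥ |S| = 6, Hall's condition holds for this subset.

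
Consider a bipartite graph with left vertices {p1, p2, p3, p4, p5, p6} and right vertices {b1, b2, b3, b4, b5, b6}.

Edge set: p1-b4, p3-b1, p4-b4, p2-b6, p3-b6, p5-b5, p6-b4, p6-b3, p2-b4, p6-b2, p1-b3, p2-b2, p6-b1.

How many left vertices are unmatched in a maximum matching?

For example, pair p1→b3, p2→b6, p3→b1, p4→b4, p5→b5, p6→b2.
All 6 left vertices are matched, so no larger matching exists.
That matches 6 of the 6, leaving 0 unmatched; no matching can do better.

0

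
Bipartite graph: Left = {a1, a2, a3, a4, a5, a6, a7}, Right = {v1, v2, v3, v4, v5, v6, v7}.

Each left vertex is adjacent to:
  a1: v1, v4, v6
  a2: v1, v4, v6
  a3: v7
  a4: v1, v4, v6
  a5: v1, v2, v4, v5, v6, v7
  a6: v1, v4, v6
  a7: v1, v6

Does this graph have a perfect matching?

No

The set {a1, a2, a4, a6, a7} has only 3 neighbours ({v1, v4, v6}), so by Hall's theorem at most 5 of the 7 left vertices can be matched.
Hence no matching covers every left vertex.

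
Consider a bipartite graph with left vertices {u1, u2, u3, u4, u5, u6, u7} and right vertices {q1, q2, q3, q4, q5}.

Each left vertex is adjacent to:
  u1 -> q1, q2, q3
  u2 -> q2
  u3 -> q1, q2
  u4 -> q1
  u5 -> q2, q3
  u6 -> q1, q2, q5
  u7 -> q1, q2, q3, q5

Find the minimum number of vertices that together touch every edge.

A maximum matching has 4 edges (e.g. u1–q3, u2–q2, u3–q1, u6–q5).
By König's theorem the minimum vertex cover has the same size. One such cover is {q1, q2, q3, q5}.

4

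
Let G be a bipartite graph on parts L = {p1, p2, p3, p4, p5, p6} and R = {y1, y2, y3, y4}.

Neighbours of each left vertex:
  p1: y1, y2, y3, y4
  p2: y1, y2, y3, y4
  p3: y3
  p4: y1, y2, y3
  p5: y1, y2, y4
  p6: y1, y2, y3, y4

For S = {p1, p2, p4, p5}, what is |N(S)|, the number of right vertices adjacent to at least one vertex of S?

4

The union of neighbours of {p1, p2, p4, p5} is {y1, y2, y3, y4}, which has 4 elements.
Since |N(S)| = 4 ≥ |S| = 4, Hall's condition holds for this subset.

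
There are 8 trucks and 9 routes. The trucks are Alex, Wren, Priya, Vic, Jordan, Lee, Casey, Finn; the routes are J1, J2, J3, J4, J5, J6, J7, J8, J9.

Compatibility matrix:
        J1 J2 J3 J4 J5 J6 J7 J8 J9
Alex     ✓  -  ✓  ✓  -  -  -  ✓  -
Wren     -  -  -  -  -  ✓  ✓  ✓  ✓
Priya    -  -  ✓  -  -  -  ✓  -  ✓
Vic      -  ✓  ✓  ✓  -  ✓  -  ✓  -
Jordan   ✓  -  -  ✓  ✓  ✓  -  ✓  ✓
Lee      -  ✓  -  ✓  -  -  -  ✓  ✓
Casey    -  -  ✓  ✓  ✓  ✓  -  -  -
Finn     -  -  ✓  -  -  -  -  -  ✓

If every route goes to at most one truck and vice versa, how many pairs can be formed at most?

8

For example, pair Alex–J3, Wren–J6, Priya–J7, Vic–J2, Jordan–J1, Lee–J8, Casey–J5, Finn–J9.
This saturates every truck, so 8 is the maximum.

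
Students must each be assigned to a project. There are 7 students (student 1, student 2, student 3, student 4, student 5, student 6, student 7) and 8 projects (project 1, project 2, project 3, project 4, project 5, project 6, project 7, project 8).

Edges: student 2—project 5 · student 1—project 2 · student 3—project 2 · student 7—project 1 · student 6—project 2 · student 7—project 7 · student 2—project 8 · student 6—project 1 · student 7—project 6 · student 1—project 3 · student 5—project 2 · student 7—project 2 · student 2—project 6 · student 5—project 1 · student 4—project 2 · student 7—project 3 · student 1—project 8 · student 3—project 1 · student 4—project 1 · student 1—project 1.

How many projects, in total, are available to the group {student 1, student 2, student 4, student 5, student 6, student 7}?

7

The union of neighbours of {student 1, student 2, student 4, student 5, student 6, student 7} is {project 1, project 2, project 3, project 5, project 6, project 7, project 8}, which has 7 elements.
Since |N(S)| = 7 ≥ |S| = 6, Hall's condition holds for this subset.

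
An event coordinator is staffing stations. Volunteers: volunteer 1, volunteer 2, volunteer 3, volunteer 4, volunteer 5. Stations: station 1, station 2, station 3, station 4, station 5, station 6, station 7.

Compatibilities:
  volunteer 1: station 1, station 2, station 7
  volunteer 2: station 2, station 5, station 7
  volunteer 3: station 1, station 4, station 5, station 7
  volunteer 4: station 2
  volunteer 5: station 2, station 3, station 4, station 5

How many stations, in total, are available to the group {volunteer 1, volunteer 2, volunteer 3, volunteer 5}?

The union of neighbours of {volunteer 1, volunteer 2, volunteer 3, volunteer 5} is {station 1, station 2, station 3, station 4, station 5, station 7}, which has 6 elements.
Since |N(S)| = 6 ≥ |S| = 4, Hall's condition holds for this subset.

6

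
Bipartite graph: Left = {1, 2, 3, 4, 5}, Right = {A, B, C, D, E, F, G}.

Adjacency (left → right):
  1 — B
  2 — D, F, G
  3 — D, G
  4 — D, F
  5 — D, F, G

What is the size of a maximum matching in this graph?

For example, pair 1-B, 2-D, 3-G, 4-F.
The set {2, 3, 4, 5} has only 3 neighbours ({D, F, G}), so by Hall's theorem at most 4 of the 5 left vertices can be matched.

4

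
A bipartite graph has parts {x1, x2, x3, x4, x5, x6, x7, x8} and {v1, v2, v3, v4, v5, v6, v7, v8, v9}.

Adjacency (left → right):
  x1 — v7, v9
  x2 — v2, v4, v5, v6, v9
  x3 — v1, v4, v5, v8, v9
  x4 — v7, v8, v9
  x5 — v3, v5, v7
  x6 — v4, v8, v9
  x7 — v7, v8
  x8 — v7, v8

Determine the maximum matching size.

For example, pair x1→v9, x2→v2, x3→v1, x4→v8, x5→v3, x6→v4, x7→v7.
The set {x1, x4, x7, x8} has only 3 neighbours ({v7, v8, v9}), so by Hall's theorem at most 7 of the 8 left vertices can be matched.

7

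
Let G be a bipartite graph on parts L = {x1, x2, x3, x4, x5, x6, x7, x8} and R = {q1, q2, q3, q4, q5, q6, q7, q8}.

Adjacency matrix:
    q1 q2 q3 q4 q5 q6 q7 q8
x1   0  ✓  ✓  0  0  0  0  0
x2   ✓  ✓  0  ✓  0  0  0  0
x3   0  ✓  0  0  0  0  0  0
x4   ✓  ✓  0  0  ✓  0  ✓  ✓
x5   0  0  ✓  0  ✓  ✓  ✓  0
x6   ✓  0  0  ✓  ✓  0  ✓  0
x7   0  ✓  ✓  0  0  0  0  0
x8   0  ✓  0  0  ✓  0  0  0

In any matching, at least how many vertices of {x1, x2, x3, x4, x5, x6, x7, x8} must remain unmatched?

One maximum matching: x1–q3, x2–q1, x3–q2, x4–q7, x5–q6, x6–q4, x8–q5.
The set {x1, x3, x7} has only 2 neighbours ({q2, q3}), so by Hall's theorem at most 7 of the 8 left vertices can be matched.
That matches 7 of the 8, leaving 1 unmatched; no matching can do better.

1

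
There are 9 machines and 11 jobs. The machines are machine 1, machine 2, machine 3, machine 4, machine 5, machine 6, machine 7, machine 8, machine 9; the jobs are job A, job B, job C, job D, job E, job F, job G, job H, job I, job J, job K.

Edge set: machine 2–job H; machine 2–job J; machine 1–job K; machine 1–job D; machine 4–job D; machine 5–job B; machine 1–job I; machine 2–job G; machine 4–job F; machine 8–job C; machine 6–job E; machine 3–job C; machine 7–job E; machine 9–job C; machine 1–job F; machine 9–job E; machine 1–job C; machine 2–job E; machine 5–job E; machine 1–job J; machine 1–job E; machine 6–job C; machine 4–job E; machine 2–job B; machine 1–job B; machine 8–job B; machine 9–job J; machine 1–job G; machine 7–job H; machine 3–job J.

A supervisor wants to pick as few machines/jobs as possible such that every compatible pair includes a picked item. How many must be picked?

8

{machine 1, machine 2, machine 4, machine 7, job B, job C, job E, job J} is a vertex cover of size 8: every edge has an endpoint in this set.
No smaller cover exists because machine 1–job F, machine 2–job G, machine 3–job J, machine 4–job D, machine 5–job E, machine 6–job C, machine 7–job H, machine 8–job B is a matching of size 8, and a cover must include an endpoint of each of these disjoint edges (König's theorem).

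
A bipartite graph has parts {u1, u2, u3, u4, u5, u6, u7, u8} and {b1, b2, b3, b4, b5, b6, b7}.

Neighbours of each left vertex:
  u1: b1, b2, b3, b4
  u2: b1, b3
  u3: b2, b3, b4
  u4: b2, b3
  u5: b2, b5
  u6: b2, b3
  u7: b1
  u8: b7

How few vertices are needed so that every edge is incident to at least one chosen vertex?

A maximum matching has 6 edges (e.g. u1–b2, u2–b1, u3–b4, u4–b3, u5–b5, u8–b7).
By König's theorem the minimum vertex cover has the same size. One such cover is {u5, u8, b1, b2, b3, b4}.

6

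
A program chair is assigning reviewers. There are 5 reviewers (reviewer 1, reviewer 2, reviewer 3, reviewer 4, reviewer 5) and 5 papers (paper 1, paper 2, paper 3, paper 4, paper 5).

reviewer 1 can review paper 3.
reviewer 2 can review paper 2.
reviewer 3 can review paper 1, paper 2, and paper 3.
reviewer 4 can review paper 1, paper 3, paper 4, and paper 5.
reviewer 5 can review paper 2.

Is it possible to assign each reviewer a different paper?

No

The set {reviewer 2, reviewer 5} has only 1 neighbour ({paper 2}), so by Hall's theorem at most 4 of the 5 reviewers can be matched.
Hence no matching covers every reviewer.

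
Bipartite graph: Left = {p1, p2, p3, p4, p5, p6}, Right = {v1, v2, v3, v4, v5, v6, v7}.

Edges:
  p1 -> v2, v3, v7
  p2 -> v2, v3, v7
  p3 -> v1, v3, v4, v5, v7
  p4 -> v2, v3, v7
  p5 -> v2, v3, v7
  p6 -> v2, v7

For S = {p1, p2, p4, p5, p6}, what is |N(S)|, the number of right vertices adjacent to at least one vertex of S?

The union of neighbours of {p1, p2, p4, p5, p6} is {v2, v3, v7}, which has 3 elements.
Since |N(S)| = 3 < |S| = 5, Hall's condition fails for this subset.

3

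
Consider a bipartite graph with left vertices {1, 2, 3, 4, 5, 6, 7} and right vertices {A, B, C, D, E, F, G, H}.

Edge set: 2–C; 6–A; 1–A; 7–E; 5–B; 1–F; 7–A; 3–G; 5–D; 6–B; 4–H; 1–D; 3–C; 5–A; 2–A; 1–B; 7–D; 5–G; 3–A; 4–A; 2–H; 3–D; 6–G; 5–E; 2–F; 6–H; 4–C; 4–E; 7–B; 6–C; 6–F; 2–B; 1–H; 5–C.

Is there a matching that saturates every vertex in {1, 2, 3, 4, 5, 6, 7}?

A valid assignment of size 7: 1–A, 2–F, 3–C, 4–E, 5–G, 6–H, 7–B.
All 7 left vertices are covered.

Yes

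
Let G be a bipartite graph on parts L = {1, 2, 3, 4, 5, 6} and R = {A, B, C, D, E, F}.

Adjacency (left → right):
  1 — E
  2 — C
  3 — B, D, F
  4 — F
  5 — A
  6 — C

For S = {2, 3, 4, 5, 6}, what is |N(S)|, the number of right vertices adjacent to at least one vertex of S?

The union of neighbours of {2, 3, 4, 5, 6} is {A, B, C, D, F}, which has 5 elements.
Since |N(S)| = 5 ≥ |S| = 5, Hall's condition holds for this subset.

5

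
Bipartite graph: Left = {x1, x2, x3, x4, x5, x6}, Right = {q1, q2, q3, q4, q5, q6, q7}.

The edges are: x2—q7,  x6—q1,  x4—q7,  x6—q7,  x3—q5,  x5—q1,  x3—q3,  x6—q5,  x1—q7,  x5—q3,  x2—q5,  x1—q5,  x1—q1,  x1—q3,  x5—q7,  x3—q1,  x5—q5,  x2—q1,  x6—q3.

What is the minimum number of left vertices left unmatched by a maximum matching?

One maximum matching: x1–q5, x2–q1, x3–q3, x4–q7.
The set {x1, x2, x3, x4, x5, x6} has only 4 neighbours ({q1, q3, q5, q7}), so by Hall's theorem at most 4 of the 6 left vertices can be matched.
That matches 4 of the 6, leaving 2 unmatched; no matching can do better.

2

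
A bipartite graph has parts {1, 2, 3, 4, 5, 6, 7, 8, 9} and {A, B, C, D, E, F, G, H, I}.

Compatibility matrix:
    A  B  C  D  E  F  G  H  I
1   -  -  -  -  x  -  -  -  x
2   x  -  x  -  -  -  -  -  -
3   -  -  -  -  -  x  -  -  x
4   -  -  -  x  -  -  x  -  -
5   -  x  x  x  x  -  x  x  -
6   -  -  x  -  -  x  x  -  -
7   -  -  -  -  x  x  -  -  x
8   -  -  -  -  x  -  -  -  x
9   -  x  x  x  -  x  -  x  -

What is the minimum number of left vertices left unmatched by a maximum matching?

1

For example, pair 1–I, 2–A, 3–F, 4–D, 5–G, 6–C, 7–E, 9–H.
The set {1, 3, 7, 8} has only 3 neighbours ({E, F, I}), so by Hall's theorem at most 8 of the 9 left vertices can be matched.
That matches 8 of the 9, leaving 1 unmatched; no matching can do better.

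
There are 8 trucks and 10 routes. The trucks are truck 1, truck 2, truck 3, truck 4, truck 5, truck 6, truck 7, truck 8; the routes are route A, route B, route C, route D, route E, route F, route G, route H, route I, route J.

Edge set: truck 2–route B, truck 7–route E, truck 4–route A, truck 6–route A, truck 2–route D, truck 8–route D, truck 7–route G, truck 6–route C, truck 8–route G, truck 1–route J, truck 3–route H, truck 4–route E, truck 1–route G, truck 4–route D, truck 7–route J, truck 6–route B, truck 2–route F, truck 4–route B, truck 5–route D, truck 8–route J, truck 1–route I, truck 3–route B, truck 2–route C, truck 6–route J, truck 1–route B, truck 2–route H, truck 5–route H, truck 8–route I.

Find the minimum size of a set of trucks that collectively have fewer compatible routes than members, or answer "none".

none

A matching saturating every truck exists, for instance truck 1→route B, truck 2→route F, truck 3→route H, truck 4→route E, truck 5→route D, truck 6→route C, truck 7→route G, truck 8→route I.
By Hall's marriage theorem, this means |N(S)| ≥ |S| for every subset S, so no violating subset exists.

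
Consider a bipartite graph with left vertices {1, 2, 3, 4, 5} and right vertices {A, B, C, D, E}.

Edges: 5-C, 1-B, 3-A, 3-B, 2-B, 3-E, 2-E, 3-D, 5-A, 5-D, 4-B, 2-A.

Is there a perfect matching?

The set {1, 4} has only 1 neighbour ({B}), so by Hall's theorem at most 4 of the 5 left vertices can be matched.
Hence no matching covers every left vertex.

No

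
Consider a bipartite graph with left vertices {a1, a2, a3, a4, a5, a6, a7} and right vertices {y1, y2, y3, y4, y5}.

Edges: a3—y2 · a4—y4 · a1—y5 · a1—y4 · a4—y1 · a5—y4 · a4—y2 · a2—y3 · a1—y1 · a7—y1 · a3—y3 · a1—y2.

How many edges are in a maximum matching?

5

For example, pair a1–y5, a2–y3, a3–y2, a4–y1, a5–y4.
The set {a2, a3, a4, a5, a6, a7} has only 4 neighbours ({y1, y2, y3, y4}), so by Hall's theorem at most 5 of the 7 left vertices can be matched.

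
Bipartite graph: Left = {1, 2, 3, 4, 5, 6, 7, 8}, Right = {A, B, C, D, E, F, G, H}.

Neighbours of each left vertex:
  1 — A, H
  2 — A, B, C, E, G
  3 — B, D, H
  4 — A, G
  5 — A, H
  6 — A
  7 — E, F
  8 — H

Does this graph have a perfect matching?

No

The set {1, 5, 6, 8} has only 2 neighbours ({A, H}), so by Hall's theorem at most 6 of the 8 left vertices can be matched.
Hence no matching covers every left vertex.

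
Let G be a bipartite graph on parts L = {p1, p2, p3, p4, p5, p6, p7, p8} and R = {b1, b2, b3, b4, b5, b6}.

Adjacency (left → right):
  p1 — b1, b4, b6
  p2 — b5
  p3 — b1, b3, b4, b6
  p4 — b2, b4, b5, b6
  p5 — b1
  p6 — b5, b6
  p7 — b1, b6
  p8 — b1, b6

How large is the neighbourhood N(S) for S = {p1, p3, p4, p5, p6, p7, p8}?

6

The union of neighbours of {p1, p3, p4, p5, p6, p7, p8} is {b1, b2, b3, b4, b5, b6}, which has 6 elements.
Since |N(S)| = 6 < |S| = 7, Hall's condition fails for this subset.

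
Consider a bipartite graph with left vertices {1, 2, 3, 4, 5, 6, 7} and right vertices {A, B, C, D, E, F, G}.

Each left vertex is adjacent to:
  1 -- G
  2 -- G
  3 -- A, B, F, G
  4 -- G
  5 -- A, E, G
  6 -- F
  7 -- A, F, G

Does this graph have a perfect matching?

No

The set {1, 2, 4} has only 1 neighbour ({G}), so by Hall's theorem at most 5 of the 7 left vertices can be matched.
Hence no matching covers every left vertex.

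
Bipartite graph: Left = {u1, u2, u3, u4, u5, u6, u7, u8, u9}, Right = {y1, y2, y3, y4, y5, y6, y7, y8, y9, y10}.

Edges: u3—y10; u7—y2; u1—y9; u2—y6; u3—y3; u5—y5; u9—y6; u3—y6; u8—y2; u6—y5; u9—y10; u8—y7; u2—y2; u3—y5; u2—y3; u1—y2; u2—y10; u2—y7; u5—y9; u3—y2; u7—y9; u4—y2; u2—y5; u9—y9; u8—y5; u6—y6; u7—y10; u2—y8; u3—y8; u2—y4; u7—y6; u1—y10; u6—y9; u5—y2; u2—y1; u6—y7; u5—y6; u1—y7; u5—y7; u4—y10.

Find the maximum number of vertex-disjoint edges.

8

For example, pair u1-y10, u2-y4, u3-y3, u4-y2, u5-y9, u6-y5, u7-y6, u8-y7.
The set {u1, u4, u5, u6, u7, u8, u9} has only 6 neighbours ({y10, y2, y5, y6, y7, y9}), so by Hall's theorem at most 8 of the 9 left vertices can be matched.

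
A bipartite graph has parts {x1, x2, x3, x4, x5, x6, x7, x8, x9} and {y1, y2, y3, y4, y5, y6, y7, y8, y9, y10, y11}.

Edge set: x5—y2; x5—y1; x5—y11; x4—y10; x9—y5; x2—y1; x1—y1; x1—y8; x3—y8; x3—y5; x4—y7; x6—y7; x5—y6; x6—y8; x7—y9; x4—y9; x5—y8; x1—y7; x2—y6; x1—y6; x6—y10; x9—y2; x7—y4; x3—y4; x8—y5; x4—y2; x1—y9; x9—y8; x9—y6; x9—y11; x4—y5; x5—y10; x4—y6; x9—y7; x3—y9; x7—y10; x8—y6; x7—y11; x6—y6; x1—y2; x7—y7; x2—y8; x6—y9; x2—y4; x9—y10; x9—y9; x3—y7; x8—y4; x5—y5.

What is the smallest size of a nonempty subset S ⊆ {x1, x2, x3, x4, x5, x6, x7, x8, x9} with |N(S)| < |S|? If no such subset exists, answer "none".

none

A matching saturating every left vertex exists, for instance x1→y6, x2→y1, x3→y8, x4→y2, x5→y11, x6→y10, x7→y9, x8→y4, x9→y7.
By Hall's marriage theorem, this means |N(S)| ≥ |S| for every subset S, so no violating subset exists.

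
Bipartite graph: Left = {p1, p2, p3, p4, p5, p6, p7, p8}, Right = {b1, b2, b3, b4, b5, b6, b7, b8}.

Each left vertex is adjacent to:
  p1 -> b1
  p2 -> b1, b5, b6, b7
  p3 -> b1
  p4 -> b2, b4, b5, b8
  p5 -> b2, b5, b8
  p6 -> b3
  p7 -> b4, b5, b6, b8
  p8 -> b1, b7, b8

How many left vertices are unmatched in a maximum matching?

One maximum matching: p1–b1, p2–b7, p4–b4, p5–b5, p6–b3, p7–b6, p8–b8.
The set {p1, p3} has only 1 neighbour ({b1}), so by Hall's theorem at most 7 of the 8 left vertices can be matched.
That matches 7 of the 8, leaving 1 unmatched; no matching can do better.

1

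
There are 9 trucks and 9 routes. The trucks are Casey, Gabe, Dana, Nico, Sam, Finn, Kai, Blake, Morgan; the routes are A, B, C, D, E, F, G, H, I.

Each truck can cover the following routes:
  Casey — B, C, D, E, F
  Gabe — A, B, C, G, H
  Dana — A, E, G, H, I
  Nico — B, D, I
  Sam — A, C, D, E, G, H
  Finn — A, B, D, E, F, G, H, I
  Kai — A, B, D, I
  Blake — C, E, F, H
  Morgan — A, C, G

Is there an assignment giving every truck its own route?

One maximum matching: Casey-F, Gabe-G, Dana-I, Nico-D, Sam-E, Finn-A, Kai-B, Blake-H, Morgan-C.
All 9 trucks are covered.

Yes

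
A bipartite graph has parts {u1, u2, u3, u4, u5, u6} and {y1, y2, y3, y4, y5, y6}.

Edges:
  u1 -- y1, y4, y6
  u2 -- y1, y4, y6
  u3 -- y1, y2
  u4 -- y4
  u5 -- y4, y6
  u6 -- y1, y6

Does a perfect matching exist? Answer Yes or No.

No

The set {u1, u2, u4, u5, u6} has only 3 neighbours ({y1, y4, y6}), so by Hall's theorem at most 4 of the 6 left vertices can be matched.
Hence no matching covers every left vertex.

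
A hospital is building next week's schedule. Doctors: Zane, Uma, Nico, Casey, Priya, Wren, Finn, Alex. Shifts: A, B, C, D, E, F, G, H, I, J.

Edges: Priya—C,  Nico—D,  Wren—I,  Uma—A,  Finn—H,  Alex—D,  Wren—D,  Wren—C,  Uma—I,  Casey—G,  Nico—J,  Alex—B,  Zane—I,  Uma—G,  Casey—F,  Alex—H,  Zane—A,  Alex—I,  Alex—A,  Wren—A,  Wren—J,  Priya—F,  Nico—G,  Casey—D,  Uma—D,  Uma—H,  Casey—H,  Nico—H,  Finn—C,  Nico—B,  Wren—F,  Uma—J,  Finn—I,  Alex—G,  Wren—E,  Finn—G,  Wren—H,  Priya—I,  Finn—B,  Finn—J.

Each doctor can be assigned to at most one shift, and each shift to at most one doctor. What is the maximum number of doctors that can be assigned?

8

For example, pair Zane→I, Uma→J, Nico→B, Casey→D, Priya→F, Wren→A, Finn→H, Alex→G.
This saturates every doctor, so 8 is the maximum.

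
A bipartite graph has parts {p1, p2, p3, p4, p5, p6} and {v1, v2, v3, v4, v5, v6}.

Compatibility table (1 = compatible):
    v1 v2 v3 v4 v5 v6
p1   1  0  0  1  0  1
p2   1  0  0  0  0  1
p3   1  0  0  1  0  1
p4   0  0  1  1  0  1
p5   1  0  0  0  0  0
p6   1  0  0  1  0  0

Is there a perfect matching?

No

The set {p1, p2, p3, p5, p6} has only 3 neighbours ({v1, v4, v6}), so by Hall's theorem at most 4 of the 6 left vertices can be matched.
Hence no matching covers every left vertex.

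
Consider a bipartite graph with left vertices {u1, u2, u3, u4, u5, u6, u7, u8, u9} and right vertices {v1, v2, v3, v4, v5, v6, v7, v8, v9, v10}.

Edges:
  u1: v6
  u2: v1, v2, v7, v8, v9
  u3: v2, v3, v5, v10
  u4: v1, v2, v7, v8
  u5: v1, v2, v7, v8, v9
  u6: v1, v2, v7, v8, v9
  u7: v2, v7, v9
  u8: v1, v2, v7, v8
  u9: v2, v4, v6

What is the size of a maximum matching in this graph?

8

One maximum matching: u1→v6, u2→v8, u3→v10, u4→v7, u5→v9, u6→v1, u7→v2, u9→v4.
The set {u2, u4, u5, u6, u7, u8} has only 5 neighbours ({v1, v2, v7, v8, v9}), so by Hall's theorem at most 8 of the 9 left vertices can be matched.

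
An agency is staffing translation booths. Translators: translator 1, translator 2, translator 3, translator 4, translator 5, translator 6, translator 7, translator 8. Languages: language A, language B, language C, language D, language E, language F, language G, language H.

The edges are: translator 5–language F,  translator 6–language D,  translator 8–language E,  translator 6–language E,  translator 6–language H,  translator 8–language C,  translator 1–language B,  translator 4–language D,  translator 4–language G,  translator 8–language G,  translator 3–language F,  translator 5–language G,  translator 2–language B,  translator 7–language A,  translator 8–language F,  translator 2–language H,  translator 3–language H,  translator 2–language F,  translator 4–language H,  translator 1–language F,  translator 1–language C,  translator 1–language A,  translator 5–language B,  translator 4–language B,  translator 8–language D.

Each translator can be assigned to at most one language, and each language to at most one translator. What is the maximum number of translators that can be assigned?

One maximum matching: translator 1→language C, translator 2→language B, translator 3→language H, translator 4→language D, translator 5→language G, translator 6→language E, translator 7→language A, translator 8→language F.
This saturates every translator, so 8 is the maximum.

8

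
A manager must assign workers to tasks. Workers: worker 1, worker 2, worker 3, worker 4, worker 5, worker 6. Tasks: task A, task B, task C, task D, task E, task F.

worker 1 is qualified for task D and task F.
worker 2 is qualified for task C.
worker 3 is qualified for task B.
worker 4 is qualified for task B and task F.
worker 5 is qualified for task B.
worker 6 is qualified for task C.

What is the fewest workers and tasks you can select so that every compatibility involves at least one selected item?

4

{worker 1, worker 4, task B, task C} is a vertex cover of size 4: every edge has an endpoint in this set.
No smaller cover exists because worker 1–task D, worker 2–task C, worker 3–task B, worker 4–task F is a matching of size 4, and a cover must include an endpoint of each of these disjoint edges (König's theorem).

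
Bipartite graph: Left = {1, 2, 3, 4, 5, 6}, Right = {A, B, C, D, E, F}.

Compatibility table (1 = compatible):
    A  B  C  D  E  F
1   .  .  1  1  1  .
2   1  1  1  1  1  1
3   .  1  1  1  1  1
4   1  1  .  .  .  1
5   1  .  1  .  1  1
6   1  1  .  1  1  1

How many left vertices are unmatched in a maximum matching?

0

A valid assignment of size 6: 1-D, 2-E, 3-B, 4-F, 5-C, 6-A.
All 6 left vertices are matched, so no larger matching exists.
That matches 6 of the 6, leaving 0 unmatched; no matching can do better.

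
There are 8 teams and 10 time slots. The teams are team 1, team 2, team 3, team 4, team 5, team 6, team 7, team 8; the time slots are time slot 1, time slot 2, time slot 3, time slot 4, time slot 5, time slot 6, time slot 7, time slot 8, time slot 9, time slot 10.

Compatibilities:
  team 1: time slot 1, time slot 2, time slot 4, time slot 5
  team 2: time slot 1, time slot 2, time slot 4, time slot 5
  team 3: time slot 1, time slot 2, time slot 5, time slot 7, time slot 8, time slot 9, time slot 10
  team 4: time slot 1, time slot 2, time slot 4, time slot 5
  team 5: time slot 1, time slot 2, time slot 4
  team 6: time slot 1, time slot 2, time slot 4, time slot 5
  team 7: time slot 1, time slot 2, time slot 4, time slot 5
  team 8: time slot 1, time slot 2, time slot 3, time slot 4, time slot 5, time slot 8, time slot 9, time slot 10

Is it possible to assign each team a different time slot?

No

The set {team 1, team 2, team 4, team 5, team 6, team 7} has only 4 neighbours ({time slot 1, time slot 2, time slot 4, time slot 5}), so by Hall's theorem at most 6 of the 8 teams can be matched.
Hence no matching covers every team.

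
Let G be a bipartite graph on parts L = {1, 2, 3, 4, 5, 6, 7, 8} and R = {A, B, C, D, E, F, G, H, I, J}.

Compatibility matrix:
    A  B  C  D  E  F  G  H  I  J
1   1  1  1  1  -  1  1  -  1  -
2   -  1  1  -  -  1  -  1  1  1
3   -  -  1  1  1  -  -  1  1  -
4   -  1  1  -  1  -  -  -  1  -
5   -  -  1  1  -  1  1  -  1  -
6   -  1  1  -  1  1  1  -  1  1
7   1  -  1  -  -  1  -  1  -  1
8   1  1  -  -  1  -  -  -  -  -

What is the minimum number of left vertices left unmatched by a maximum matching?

0

A valid assignment of size 8: 1-G, 2-J, 3-H, 4-E, 5-D, 6-F, 7-A, 8-B.
This saturates every left vertex, so 8 is the maximum.
That matches 8 of the 8, leaving 0 unmatched; no matching can do better.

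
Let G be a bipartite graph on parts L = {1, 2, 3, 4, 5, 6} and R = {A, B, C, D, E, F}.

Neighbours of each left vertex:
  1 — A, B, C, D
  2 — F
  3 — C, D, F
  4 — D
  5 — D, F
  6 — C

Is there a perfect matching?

The set {2, 3, 4, 5, 6} has only 3 neighbours ({C, D, F}), so by Hall's theorem at most 4 of the 6 left vertices can be matched.
Hence no matching covers every left vertex.

No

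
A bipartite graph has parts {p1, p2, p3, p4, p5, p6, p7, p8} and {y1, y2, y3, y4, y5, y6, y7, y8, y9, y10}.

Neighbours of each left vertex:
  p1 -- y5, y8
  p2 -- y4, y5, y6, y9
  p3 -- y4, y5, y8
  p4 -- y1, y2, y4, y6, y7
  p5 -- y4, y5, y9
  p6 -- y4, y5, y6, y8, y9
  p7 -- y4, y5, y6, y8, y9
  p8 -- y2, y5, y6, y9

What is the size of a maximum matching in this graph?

One maximum matching: p1-y5, p2-y4, p3-y8, p4-y7, p5-y9, p6-y6, p8-y2.
The set {p1, p2, p3, p5, p6, p7} has only 5 neighbours ({y4, y5, y6, y8, y9}), so by Hall's theorem at most 7 of the 8 left vertices can be matched.

7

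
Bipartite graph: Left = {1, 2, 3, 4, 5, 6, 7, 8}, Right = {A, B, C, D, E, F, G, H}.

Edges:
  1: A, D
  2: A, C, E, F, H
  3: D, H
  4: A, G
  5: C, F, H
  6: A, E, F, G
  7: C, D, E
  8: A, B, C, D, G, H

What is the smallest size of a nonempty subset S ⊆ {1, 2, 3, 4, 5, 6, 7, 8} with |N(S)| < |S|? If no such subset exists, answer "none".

none

A matching saturating every left vertex exists, for instance 1→D, 2→F, 3→H, 4→A, 5→C, 6→G, 7→E, 8→B.
By Hall's marriage theorem, this means |N(S)| ≥ |S| for every subset S, so no violating subset exists.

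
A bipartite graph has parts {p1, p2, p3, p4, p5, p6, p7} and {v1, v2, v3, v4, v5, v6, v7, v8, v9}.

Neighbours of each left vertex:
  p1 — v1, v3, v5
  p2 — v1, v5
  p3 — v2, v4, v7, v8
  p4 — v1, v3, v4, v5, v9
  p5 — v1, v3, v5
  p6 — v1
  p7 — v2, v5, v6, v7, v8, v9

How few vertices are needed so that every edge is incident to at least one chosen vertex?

The 6 edges p1–v3, p2–v5, p3–v7, p4–v9, p5–v1, p7–v2 form a matching, so any vertex cover needs at least 6 vertices (one per matched edge).
Conversely {p3, p4, p7, v1, v3, v5} meets every edge and has exactly 6 vertices, so 6 is optimal.

6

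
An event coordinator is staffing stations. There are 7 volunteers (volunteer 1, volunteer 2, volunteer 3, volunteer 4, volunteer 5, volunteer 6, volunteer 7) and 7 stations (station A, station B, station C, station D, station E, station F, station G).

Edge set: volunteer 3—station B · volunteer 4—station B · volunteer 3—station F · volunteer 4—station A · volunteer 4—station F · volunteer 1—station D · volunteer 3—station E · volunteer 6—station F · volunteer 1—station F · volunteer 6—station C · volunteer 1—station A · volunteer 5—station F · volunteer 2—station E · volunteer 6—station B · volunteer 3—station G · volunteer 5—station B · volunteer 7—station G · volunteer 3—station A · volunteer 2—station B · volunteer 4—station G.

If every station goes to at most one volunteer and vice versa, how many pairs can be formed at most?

7

For example, pair volunteer 1-station D, volunteer 2-station E, volunteer 3-station B, volunteer 4-station A, volunteer 5-station F, volunteer 6-station C, volunteer 7-station G.
All 7 volunteers are matched, so no larger matching exists.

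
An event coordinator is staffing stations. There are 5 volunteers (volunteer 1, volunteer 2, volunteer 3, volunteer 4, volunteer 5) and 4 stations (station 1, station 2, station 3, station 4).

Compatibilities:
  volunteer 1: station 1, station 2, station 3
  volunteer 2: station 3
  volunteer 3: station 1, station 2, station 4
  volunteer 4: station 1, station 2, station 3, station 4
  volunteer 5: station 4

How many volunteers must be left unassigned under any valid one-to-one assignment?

1

A valid assignment of size 4: volunteer 1–station 1, volunteer 2–station 3, volunteer 3–station 4, volunteer 4–station 2.
The set {volunteer 1, volunteer 2, volunteer 3, volunteer 4, volunteer 5} has only 4 neighbours ({station 1, station 2, station 3, station 4}), so by Hall's theorem at most 4 of the 5 volunteers can be matched.
That matches 4 of the 5, leaving 1 unmatched; no matching can do better.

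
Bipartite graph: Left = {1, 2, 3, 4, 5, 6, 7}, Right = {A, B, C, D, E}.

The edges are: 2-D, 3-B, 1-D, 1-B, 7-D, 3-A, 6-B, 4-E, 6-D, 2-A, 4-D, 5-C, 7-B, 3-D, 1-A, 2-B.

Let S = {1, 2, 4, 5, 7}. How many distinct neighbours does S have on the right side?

The union of neighbours of {1, 2, 4, 5, 7} is {A, B, C, D, E}, which has 5 elements.
Since |N(S)| = 5 ≥ |S| = 5, Hall's condition holds for this subset.

5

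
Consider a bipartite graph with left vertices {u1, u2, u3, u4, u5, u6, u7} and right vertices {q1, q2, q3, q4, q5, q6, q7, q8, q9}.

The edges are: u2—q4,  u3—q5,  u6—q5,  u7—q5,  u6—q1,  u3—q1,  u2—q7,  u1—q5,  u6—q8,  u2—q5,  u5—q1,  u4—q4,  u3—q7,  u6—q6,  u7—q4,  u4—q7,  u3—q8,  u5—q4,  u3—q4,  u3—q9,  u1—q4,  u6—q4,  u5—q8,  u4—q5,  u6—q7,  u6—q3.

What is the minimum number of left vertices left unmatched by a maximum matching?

1

One maximum matching: u1→q4, u2→q5, u3→q9, u4→q7, u5→q8, u6→q6.
The set {u1, u2, u4, u7} has only 3 neighbours ({q4, q5, q7}), so by Hall's theorem at most 6 of the 7 left vertices can be matched.
That matches 6 of the 7, leaving 1 unmatched; no matching can do better.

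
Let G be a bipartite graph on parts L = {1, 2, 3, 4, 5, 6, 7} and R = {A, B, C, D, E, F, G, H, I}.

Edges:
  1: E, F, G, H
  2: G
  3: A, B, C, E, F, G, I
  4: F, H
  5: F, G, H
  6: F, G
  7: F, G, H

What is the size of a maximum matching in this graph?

One maximum matching: 1-E, 2-G, 3-A, 4-H, 5-F.
The set {2, 4, 5, 6, 7} has only 3 neighbours ({F, G, H}), so by Hall's theorem at most 5 of the 7 left vertices can be matched.

5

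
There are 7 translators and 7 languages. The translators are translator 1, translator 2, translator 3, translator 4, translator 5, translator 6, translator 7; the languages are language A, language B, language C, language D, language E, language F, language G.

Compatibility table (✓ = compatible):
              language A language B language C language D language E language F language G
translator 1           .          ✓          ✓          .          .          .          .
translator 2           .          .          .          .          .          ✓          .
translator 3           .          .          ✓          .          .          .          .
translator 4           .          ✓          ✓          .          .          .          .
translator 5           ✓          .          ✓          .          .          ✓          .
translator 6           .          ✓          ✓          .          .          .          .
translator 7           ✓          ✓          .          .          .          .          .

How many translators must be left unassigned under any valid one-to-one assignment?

For example, pair translator 1–language B, translator 2–language F, translator 3–language C, translator 5–language A.
The set {translator 1, translator 2, translator 3, translator 4, translator 5, translator 6, translator 7} has only 4 neighbours ({language A, language B, language C, language F}), so by Hall's theorem at most 4 of the 7 translators can be matched.
That matches 4 of the 7, leaving 3 unmatched; no matching can do better.

3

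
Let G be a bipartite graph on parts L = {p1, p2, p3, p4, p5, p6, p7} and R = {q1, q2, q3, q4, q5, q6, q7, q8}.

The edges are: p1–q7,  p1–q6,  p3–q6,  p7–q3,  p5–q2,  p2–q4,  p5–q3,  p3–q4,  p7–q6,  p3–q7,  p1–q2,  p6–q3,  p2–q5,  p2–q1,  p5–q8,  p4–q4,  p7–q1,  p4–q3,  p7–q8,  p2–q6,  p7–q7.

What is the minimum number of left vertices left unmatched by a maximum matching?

For example, pair p1→q2, p2→q5, p3→q7, p4→q4, p5→q8, p6→q3, p7→q6.
All 7 left vertices are matched, so no larger matching exists.
That matches 7 of the 7, leaving 0 unmatched; no matching can do better.

0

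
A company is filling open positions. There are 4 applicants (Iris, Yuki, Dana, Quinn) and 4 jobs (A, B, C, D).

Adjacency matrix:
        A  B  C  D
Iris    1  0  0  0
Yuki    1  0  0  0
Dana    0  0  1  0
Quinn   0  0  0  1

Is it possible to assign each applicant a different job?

No

The set {Iris, Yuki} has only 1 neighbour ({A}), so by Hall's theorem at most 3 of the 4 applicants can be matched.
Hence no matching covers every applicant.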